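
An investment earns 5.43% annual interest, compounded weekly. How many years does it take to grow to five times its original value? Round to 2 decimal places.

29.66 years

(1 + 0.00104423)^(52t) = 5.
52t = ln 5 / ln(1 + 0.00104423) ≈ 1.6094/0.00104369 ≈ 1542.0711.
t ≈ 29.6552.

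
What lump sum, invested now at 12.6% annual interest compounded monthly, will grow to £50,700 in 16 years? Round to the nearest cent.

£6,823.94

Periodic rate = 12.6%/12 = 0.0105; 192 periods.
P = 50,700/(1 + 0.0105)^192 ≈ 50,700/7.4297299295 ≈ 6,823.9358.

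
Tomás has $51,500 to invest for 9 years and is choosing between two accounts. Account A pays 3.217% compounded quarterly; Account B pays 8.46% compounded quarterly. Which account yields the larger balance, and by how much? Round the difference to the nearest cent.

Account B, by $40,689.32

Account A growth factor: (1 + 0.0080425)^36 ≈ 1.3342534641; balance ≈ 68,714.0534.
Account B growth factor: (1 + 0.02115)^36 ≈ 2.12433742662; balance ≈ 109,403.3775.
Account B is larger by 40,689.3241.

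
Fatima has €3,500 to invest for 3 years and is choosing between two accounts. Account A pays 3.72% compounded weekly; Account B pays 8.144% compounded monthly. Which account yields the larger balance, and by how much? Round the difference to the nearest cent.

Account B, by €551.88

A: (1 + 0.0372/52)^156 ≈ 1.118020936, so 3,500 × 1.118020936 ≈ 3,913.0733.
B: (1 + 0.08144/12)^36 ≈ 1.275699522, so 3,500 × 1.275699522 ≈ 4,464.9483.
Difference ≈ 551.8751 in favor of B.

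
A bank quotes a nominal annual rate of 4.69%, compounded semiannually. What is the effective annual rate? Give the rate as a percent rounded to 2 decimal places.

4.74%

EAR = (1 + 4.69%/2)^2 − 1 = (1 + 0.02345)^2 − 1.
(1 + 0.02345)^2 ≈ 1.04745, so EAR ≈ 4.74499%.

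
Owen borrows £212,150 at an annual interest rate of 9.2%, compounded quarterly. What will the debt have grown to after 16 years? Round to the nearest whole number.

£909,251

Growth factor = (1 + 0.023)^64 ≈ 4.28588543245.
A ≈ 212,150 × 4.28588543245 ≈ 909,250.5945.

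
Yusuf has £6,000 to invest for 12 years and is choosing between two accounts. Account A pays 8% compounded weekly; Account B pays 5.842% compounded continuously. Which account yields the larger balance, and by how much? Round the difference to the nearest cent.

Account A, by £3,563.53

A: (1 + 0.08/52)^624 ≈ 2.6097705223, so 6,000 × 2.6097705223 ≈ 15,658.6231.
B: e^(0.05842·12) = e^0.70104 ≈ 2.0158480997, so 6,000 × 2.0158480997 ≈ 12,095.0886.
Difference ≈ 3,563.5345 in favor of A.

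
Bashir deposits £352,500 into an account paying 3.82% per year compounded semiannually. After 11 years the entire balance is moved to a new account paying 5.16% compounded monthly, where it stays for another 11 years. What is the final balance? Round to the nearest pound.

Phase 1: 352,500·(1 + 0.0191)^22 ≈ 534,476.6741.
Phase 2: 534,476.6741·(1 + 0.0043)^132 ≈ 941,685.3883.

£941,685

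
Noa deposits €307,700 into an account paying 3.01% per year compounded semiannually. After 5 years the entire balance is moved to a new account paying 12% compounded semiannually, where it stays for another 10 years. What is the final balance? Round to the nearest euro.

€1,145,827

Phase 1: 307,700·(1 + 0.01505)^10 ≈ 357,274.3614.
Phase 2: 357,274.3614·(1 + 0.06)^20 ≈ 1,145,827.2778.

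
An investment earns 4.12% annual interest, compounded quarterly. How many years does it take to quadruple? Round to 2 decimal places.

33.82 years

(1 + 0.0103)^(4t) = 4.
4t = ln 4 / ln(1 + 0.0103) ≈ 1.3863/0.0102473 ≈ 135.2836.
t ≈ 33.8209.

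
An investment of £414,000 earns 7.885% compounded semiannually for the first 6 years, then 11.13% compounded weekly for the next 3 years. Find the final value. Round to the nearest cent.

After 6 years at 7.885%: 414,000 × 1.59044222691 ≈ 658,443.0819.
Then 3 years at 11.13%: 658,443.0819 × 1.39590530907 ≈ 919,124.1938.

£919,124.19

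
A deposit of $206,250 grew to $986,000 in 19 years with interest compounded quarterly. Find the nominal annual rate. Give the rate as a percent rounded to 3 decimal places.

The 76-period growth factor is 986,000/206,250 = 4.78061.
r/4 = 4.78061^(1/76) − 1 ≈ 0.0207998, so r ≈ 4·0.0207998 = 8.31991%.

8.320%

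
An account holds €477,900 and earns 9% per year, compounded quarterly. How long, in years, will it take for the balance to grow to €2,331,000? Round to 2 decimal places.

(1 + 0.0225)^(4t) = 2,331,000/477,900 = 4.8776.
4t·ln(1 + 0.0225) = ln(4.8776); 4t = 1.5847/0.0222506 ≈ 71.2183.
t ≈ 17.8046 years.

17.80 years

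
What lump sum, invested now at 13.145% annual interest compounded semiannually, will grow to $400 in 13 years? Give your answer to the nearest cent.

$76.43

Growth factor = (1 + 0.065725)^26 ≈ 5.23328028.
P = 400/5.23328028 ≈ 76.4339.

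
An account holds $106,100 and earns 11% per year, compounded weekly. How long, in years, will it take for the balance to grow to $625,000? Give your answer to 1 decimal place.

16.1 years

(1 + 0.00211538)^(52t) = 625,000/106,100 = 5.8907.
52t·ln(1 + 0.00211538) = ln(5.8907); 52t = 1.7734/0.00211315 ≈ 839.2065.
t ≈ 16.1386 years.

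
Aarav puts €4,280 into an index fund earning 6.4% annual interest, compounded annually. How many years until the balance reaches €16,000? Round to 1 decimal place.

21.3 years

We need (1 + 0.064)^t = 3.7383, so t = ln 3.7383 / ln 1.064 ≈ 21.2562.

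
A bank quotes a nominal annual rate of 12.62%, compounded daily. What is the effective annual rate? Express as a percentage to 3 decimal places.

One year is 365 periods at 0.000345753 each: (1 + 0.000345753)^365 ≈ 1.134484.
EAR = 1.134484 − 1 ≈ 13.44843%.

13.448%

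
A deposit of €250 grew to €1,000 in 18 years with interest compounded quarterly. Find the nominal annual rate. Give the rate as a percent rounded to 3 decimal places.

The 72-period growth factor is 1,000/250 = 4.
r/4 = 4^(1/72) − 1 ≈ 0.0194406, so r ≈ 4·0.0194406 = 7.77626%.

7.776%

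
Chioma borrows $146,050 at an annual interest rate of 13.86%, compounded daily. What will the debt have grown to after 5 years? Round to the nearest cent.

$292,018.60

Periodic rate = 13.86%/365 = 0.000379726; periods = 365·5 = 1825.
A = 146,050·(1 + 0.1386/365)^1825 ≈ 146,050·1.99944263302 ≈ 292,018.5966.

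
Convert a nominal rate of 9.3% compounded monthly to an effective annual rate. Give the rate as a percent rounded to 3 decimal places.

9.707%

One year is 12 periods at 0.00775 each: (1 + 0.00775)^12 ≈ 1.097068.
EAR = 1.097068 − 1 ≈ 9.70683%.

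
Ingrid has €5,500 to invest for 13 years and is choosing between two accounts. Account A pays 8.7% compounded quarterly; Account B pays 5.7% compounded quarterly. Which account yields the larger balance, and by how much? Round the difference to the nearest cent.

Account A growth factor: (1 + 0.02175)^52 ≈ 3.061410814; balance ≈ 16,837.7595.
Account B growth factor: (1 + 0.01425)^52 ≈ 2.087088435; balance ≈ 11,478.9864.
Account A is larger by 5,358.7731.

Account A, by €5,358.77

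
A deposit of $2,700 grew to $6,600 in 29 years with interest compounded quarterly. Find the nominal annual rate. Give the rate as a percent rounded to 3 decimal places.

3.094%

The 116-period growth factor is 6,600/2,700 = 2.44444.
r/4 = 2.44444^(1/116) − 1 ≈ 0.00773509, so r ≈ 4·0.00773509 = 3.09404%.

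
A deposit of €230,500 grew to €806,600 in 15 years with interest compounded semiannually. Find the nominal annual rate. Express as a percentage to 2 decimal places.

(1 + r/2)^30 = 806,600/230,500 = 3.49935.
1 + r/2 = 3.49935^(1/30) ≈ 1.042636, so r/2 ≈ 0.0426365.
r ≈ 2·0.0426365 = 8.52729%.

8.53%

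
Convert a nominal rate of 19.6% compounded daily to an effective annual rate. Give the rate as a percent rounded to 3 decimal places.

21.646%

EAR = (1 + 19.6%/365)^365 − 1 = (1 + 0.000536986)^365 − 1.
(1 + 0.000536986)^365 ≈ 1.216463, so EAR ≈ 21.64629%.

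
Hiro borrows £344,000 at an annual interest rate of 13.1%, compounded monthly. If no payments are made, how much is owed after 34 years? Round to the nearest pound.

£28,868,483

Periodic rate = 13.1%/12 = 0.0109167; periods = 12·34 = 408.
A = 344,000·(1 + 0.131/12)^408 ≈ 344,000·83.920009754109 ≈ 28,868,483.3554.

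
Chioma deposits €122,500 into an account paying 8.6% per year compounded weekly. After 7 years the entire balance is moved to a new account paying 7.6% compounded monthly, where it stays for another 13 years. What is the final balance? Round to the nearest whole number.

€598,543

Phase 1: 122,500·(1 + 0.086/52)^364 ≈ 223,545.2312.
Phase 2: 223,545.2312·(1 + 0.076/12)^156 ≈ 598,542.9297.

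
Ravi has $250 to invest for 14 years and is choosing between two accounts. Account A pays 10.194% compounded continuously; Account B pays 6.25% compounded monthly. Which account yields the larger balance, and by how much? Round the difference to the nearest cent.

Account A growth factor: e^(0.10194·14) = e^1.42716 ≈ 4.166848522; balance ≈ 1,041.7121.
Account B growth factor: (1 + 0.0625/12)^168 ≈ 2.39343419; balance ≈ 598.3585.
Account A is larger by 443.3536.

Account A, by $443.35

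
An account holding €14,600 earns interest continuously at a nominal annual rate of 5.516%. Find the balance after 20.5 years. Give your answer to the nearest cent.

€45,231.85

A = P·e^(rt) = 14,600·e^(0.05516·20.5) = 14,600·e^1.13078.
e^1.13078 ≈ 3.0980720541, so A ≈ 45,231.8520.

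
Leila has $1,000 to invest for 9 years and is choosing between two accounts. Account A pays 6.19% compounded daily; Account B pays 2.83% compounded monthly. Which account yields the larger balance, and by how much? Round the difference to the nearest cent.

A: (1 + 0.0619/365)^3285 ≈ 1.745520455, so 1,000 × 1.745520455 ≈ 1,745.5205.
B: (1 + 0.0283/12)^108 ≈ 1.289687754, so 1,000 × 1.289687754 ≈ 1,289.6878.
Difference ≈ 455.8327 in favor of A.

Account A, by $455.83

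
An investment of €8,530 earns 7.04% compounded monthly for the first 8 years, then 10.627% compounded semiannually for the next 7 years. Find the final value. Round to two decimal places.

€30,874.91

After 8 years at 7.04%: 8,530 × 1.7533958261 ≈ 14,956.4664.
Then 7 years at 10.627%: 14,956.4664 × 2.0643182381 ≈ 30,874.9064.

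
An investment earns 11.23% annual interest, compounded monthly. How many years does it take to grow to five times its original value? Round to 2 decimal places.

14.40 years

(1 + 0.00935833)^(12t) = 5.
12t = ln 5 / ln(1 + 0.00935833) ≈ 1.6094/0.00931482 ≈ 172.7826.
t ≈ 14.3985.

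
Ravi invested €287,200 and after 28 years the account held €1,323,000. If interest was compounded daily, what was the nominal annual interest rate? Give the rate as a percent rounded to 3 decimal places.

5.456%

(1 + r/365)^10220 = 1,323,000/287,200 = 4.60655.
1 + r/365 = 4.60655^(1/10220) ≈ 1.000149, so r/365 ≈ 0.000149471.
r ≈ 365·0.000149471 = 5.45569%.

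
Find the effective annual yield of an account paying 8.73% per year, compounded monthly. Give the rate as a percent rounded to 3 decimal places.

One year is 12 periods at 0.007275 each: (1 + 0.007275)^12 ≈ 1.090879.
EAR = 1.090879 − 1 ≈ 9.08792%.

9.088%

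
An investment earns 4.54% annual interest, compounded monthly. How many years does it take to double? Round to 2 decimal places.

15.30 years

(1 + 0.00378333)^(12t) = 2.
12t = ln 2 / ln(1 + 0.00378333) ≈ 0.69315/0.00377619 ≈ 183.5571.
t ≈ 15.2964.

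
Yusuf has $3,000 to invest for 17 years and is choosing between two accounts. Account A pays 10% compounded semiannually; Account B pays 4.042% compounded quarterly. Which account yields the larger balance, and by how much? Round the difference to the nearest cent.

Account A growth factor: (1 + 0.05)^34 ≈ 5.2533479691; balance ≈ 15,760.0439.
Account B growth factor: (1 + 0.010105)^68 ≈ 1.981177644; balance ≈ 5,943.5329.
Account A is larger by 9,816.5110.

Account A, by $9,816.51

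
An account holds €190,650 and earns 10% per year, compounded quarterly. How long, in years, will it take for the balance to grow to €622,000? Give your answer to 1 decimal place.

12.0 years

(1 + 0.025)^(4t) = 622,000/190,650 = 3.2625.
4t·ln(1 + 0.025) = ln(3.2625); 4t = 1.1825/0.0246926 ≈ 47.8888.
t ≈ 11.9722 years.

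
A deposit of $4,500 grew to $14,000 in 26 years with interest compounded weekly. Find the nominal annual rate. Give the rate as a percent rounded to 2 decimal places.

4.37%

The 1352-period growth factor is 14,000/4,500 = 3.11111.
r/52 = 3.11111^(1/1352) − 1 ≈ 0.000839835, so r ≈ 52·0.000839835 = 4.36714%.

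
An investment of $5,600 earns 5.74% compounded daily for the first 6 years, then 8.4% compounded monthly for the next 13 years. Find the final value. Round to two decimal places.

$23,460.90

After 6 years at 5.74%: 5,600 × 1.4111047703 ≈ 7,902.1867.
Then 13 years at 8.4%: 7,902.1867 × 2.9689125556 ≈ 23,460.9014.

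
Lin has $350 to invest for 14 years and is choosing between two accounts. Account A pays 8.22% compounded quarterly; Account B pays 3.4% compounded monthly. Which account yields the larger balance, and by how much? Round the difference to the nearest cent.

Account A growth factor: (1 + 0.02055)^56 ≈ 3.124065095; balance ≈ 1,093.4228.
Account B growth factor: (1 + 0.034/12)^168 ≈ 1.60854; balance ≈ 562.9890.
Account A is larger by 530.4338.

Account A, by $530.43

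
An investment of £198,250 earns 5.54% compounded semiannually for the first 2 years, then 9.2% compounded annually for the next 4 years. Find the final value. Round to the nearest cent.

Phase 1: 198,250·(1 + 0.0277)^4 ≈ 221,145.7625.
Phase 2: 221,145.7625·(1 + 0.092)^4 ≈ 314,462.7265.

£314,462.73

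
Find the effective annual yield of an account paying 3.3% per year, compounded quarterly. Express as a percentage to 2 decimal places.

3.34%

One year is 4 periods at 0.00825 each: (1 + 0.00825)^4 ≈ 1.033411.
EAR = 1.033411 − 1 ≈ 3.34106%.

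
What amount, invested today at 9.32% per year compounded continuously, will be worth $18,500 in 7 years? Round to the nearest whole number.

P = A·e^(−rt) = 18,500·e^(−0.6524).
e^(−0.6524) ≈ 0.52079436919, so P ≈ 9,634.6958.

$9,635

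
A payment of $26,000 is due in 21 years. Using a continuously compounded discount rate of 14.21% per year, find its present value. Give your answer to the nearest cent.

P = A·e^(−rt) = 26,000·e^(−2.9841).
e^(−2.9841) ≈ 0.050585009577, so P ≈ 1,315.2102.

$1,315.21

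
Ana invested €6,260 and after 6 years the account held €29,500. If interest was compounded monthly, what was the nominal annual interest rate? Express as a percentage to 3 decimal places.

(1 + r/12)^72 = 29,500/6,260 = 4.71246.
1 + r/12 = 4.71246^(1/72) ≈ 1.021764, so r/12 ≈ 0.0217642.
r ≈ 12·0.0217642 = 26.11698%.

26.117%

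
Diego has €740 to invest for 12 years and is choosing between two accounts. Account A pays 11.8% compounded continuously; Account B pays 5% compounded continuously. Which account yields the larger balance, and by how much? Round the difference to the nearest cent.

Account A, by €1,700.88

A: e^(0.118·12) = e^1.416 ≈ 4.120605011, so 740 × 4.120605011 ≈ 3,049.2477.
B: e^(0.05·12) = e^0.6 ≈ 1.8221188, so 740 × 1.8221188 ≈ 1,348.3679.
Difference ≈ 1,700.8798 in favor of A.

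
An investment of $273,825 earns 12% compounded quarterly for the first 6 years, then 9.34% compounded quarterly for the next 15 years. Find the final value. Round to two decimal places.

After 6 years at 12%: 273,825 × 2.03279410646 ≈ 556,629.8462.
Then 15 years at 9.34%: 556,629.8462 × 3.994400744536 ≈ 2,223,402.6721.

$2,223,402.67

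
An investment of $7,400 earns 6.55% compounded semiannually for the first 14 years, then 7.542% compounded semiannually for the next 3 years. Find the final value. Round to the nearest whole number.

Phase 1: 7,400·(1 + 0.03275)^28 ≈ 18,243.0489.
Phase 2: 18,243.0489·(1 + 0.03771)^6 ≈ 22,779.9850.

$22,780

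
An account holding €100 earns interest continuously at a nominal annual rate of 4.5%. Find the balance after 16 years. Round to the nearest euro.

€205

A = P·e^(rt) = 100·e^(0.045·16) = 100·e^0.72.
e^0.72 ≈ 2.05443321, so A ≈ 205.4433.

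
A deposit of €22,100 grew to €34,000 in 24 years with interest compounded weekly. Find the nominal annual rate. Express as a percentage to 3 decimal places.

1.795%

(1 + r/52)^1248 = 34,000/22,100 = 1.53846.
1 + r/52 = 1.53846^(1/1248) ≈ 1.000345, so r/52 ≈ 0.000345238.
r ≈ 52·0.000345238 = 1.79524%.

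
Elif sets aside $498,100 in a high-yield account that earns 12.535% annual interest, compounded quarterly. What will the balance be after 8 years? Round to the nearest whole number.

$1,337,034

Periodic rate = 12.535%/4 = 0.0313375; periods = 4·8 = 32.
A = 498,100·(1 + 0.0313375)^32 ≈ 498,100·2.684268130391 ≈ 1,337,033.9557.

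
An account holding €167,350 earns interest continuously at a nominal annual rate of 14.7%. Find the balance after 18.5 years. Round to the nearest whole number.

€2,539,157

A = P·e^(rt) = 167,350·e^(0.147·18.5) = 167,350·e^2.7195.
e^2.7195 ≈ 15.17273398106, so A ≈ 2,539,157.0317.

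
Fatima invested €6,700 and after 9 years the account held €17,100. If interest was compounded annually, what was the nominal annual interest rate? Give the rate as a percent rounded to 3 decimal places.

10.972%

The 9-period growth factor is 17,100/6,700 = 2.55224.
r = 2.55224^(1/9) − 1 ≈ 0.10972, i.e. 10.97202%.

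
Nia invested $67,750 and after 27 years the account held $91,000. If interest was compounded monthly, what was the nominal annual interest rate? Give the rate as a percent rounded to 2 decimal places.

The 324-period growth factor is 91,000/67,750 = 1.34317.
r/12 = 1.34317^(1/324) − 1 ≈ 0.000911017, so r ≈ 12·0.000911017 = 1.09322%.

1.09%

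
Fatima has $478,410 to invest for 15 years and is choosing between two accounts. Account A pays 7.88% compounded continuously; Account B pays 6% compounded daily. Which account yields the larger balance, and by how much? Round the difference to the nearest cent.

Account A, by $383,430.43

A: e^(0.0788·15) = e^1.182 ≈ 3.260889464385, so 478,410 × 3.260889464385 ≈ 1,560,042.1287.
B: (1 + 0.06/365)^5475 ≈ 2.459421194577, so 478,410 × 2.459421194577 ≈ 1,176,611.6937.
Difference ≈ 383,430.4350 in favor of A.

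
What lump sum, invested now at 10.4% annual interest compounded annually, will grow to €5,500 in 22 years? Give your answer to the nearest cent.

€623.80

Annual rate = 10.4% = 0.104; 22 periods.
P = 5,500/(1 + 0.104)^22 ≈ 5,500/8.816975107 ≈ 623.7967.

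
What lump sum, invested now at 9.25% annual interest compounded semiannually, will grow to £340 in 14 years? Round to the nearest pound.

Periodic rate = 9.25%/2 = 0.04625; 28 periods.
P = 340/(1 + 0.04625)^28 ≈ 340/3.54644467 ≈ 95.8707.

£96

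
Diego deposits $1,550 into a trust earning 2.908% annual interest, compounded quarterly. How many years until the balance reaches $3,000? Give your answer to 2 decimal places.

22.79 years

(1 + 0.00727)^(4t) = 3,000/1,550 = 1.9355.
4t·ln(1 + 0.00727) = ln(1.9355); 4t = 0.66036/0.0072437 ≈ 91.1630.
t ≈ 22.7907 years.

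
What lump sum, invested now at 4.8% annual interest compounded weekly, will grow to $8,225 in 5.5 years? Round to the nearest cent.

$6,317.35

Periodic rate = 4.8%/52 = 0.000923077; 286 periods.
P = 8,225/(1 + 0.048/52)^286 ≈ 8,225/1.301969644 ≈ 6,317.3516.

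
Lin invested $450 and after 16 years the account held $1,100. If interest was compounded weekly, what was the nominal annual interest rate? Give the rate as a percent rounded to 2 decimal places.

5.59%

The 832-period growth factor is 1,100/450 = 2.44444.
r/52 = 2.44444^(1/832) − 1 ≈ 0.00107488, so r ≈ 52·0.00107488 = 5.58936%.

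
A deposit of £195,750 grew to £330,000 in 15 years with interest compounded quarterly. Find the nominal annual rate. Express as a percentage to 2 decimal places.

The 60-period growth factor is 330,000/195,750 = 1.68582.
r/4 = 1.68582^(1/60) − 1 ≈ 0.00874223, so r ≈ 4·0.00874223 = 3.49689%.

3.50%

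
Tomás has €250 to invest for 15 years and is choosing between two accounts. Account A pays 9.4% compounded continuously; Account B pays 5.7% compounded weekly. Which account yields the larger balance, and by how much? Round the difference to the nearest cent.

A: e^(0.094·15) = e^1.41 ≈ 4.095955404, so 250 × 4.095955404 ≈ 1,023.9889.
B: (1 + 0.057/52)^780 ≈ 2.35027358, so 250 × 2.35027358 ≈ 587.5684.
Difference ≈ 436.4205 in favor of A.

Account A, by €436.42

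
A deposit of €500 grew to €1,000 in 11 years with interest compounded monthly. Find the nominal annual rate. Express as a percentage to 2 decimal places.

6.32%

The 132-period growth factor is 1,000/500 = 2.
r/12 = 2^(1/132) − 1 ≈ 0.00526493, so r ≈ 12·0.00526493 = 6.31791%.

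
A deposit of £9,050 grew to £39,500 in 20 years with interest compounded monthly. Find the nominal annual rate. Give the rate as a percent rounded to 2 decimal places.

7.39%

(1 + r/12)^240 = 39,500/9,050 = 4.36464.
1 + r/12 = 4.36464^(1/240) ≈ 1.006159, so r/12 ≈ 0.00615862.
r ≈ 12·0.00615862 = 7.39034%.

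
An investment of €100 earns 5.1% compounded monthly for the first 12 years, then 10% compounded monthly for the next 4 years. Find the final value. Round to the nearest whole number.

Phase 1: 100·(1 + 0.00425)^144 ≈ 184.1726.
Phase 2: 184.1726·(1 + 0.1/12)^48 ≈ 274.2982.

€274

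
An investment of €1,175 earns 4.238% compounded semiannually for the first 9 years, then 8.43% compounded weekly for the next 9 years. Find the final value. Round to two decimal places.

€3,657.53

Phase 1: 1,175·(1 + 0.02119)^18 ≈ 1,713.7830.
Phase 2: 1,713.7830·(1 + 0.0843/52)^468 ≈ 3,657.5330.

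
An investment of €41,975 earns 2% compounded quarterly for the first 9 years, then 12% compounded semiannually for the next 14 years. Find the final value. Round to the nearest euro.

€256,763

Phase 1: 41,975·(1 + 0.005)^36 ≈ 50,230.6650.
Phase 2: 50,230.6650·(1 + 0.06)^28 ≈ 256,763.4222.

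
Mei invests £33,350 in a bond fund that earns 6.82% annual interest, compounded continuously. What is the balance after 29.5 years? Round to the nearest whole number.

£249,375

A = P·e^(rt) = 33,350·e^(0.0682·29.5) = 33,350·e^2.0119.
e^2.0119 ≈ 7.4775111301, so A ≈ 249,374.9962.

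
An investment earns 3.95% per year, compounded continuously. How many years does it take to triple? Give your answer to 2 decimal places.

27.81 years

e^(0.0395t) = 3, so 0.0395t = ln 3 ≈ 1.0986.
t ≈ 1.0986/0.0395 ≈ 27.8130.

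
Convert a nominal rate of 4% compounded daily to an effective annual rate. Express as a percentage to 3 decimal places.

4.081%

One year is 365 periods at 0.000109589 each: (1 + 0.000109589)^365 ≈ 1.040808.
EAR = 1.040808 − 1 ≈ 4.08085%.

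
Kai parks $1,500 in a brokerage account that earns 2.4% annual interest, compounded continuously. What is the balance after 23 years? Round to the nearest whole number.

$2,605

A = P·e^(rt) = 1,500·e^(0.024·23) = 1,500·e^0.552.
e^0.552 ≈ 1.736722993, so A ≈ 2,605.0845.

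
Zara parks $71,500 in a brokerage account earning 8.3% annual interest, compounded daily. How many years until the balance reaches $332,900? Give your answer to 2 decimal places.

18.53 years

(1 + 0.000227397)^(365t) = 332,900/71,500 = 4.6559.
365t·ln(1 + 0.000227397) = ln(4.6559); 365t = 1.5381/0.000227371 ≈ 6764.8993.
t ≈ 18.5340 years.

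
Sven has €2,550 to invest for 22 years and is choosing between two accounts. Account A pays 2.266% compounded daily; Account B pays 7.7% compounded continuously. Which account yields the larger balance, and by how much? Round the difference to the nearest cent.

A: (1 + 0.02266/365)^8030 ≈ 1.646257494, so 2,550 × 1.646257494 ≈ 4,197.9566.
B: e^(0.077·22) = e^1.694 ≈ 5.4412020417, so 2,550 × 5.4412020417 ≈ 13,875.0652.
Difference ≈ 9,677.1086 in favor of B.

Account B, by €9,677.11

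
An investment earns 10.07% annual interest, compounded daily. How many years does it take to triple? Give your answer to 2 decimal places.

10.91 years

(1 + 0.00027589)^(365t) = 3.
365t = ln 3 / ln(1 + 0.00027589) ≈ 1.0986/0.000275852 ≈ 3982.6097.
t ≈ 10.9113.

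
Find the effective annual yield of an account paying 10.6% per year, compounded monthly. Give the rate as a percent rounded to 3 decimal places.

EAR = (1 + 10.6%/12)^12 − 1 = (1 + 0.00883333)^12 − 1.
(1 + 0.00883333)^12 ≈ 1.111305, so EAR ≈ 11.13045%.

11.130%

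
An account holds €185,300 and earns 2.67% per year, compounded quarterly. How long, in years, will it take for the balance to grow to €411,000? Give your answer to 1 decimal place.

We need (1 + 0.006675)^(4t) = 2.218, so 4t = ln 2.218 / ln 1.006675 ≈ 119.7412.
t ≈ 119.7412/4 = 29.9353 years.

29.9 years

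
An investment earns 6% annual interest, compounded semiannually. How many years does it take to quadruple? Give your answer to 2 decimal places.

(1 + 0.03)^(2t) = 4.
2t = ln 4 / ln(1 + 0.03) ≈ 1.3863/0.0295588 ≈ 46.8995.
t ≈ 23.4498.

23.45 years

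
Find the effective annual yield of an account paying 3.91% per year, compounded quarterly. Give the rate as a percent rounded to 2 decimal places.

3.97%

One year is 4 periods at 0.009775 each: (1 + 0.009775)^4 ≈ 1.039677.
EAR = 1.039677 − 1 ≈ 3.96770%.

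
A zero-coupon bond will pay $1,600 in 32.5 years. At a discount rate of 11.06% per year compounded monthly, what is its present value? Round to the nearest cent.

Periodic rate = 11.06%/12 = 0.00921667; 390 periods.
P = 1,600/(1 + 0.1106/12)^390 ≈ 1,600/35.80316968 ≈ 44.6888.

$44.69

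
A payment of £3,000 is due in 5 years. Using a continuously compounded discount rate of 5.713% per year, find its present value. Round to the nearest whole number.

P = A·e^(−rt) = 3,000·e^(−0.28565).
e^(−0.28565) ≈ 0.7515256039, so P ≈ 2,254.5768.

£2,255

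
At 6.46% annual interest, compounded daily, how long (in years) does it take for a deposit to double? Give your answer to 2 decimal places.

(1 + 0.000176986)^(365t) = 2.
365t = ln 2 / ln(1 + 0.000176986) ≈ 0.69315/0.000176971 ≈ 3916.7354.
t ≈ 10.7308.

10.73 years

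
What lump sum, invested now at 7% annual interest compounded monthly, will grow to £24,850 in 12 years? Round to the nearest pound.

Growth factor = (1 + 0.07/12)^144 ≈ 2.3107207441.
P = 24,850/2.3107207441 ≈ 10,754.2203.

£10,754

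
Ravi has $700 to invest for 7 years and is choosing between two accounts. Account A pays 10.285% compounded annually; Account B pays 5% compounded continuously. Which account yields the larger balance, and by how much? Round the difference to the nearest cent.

Account A, by $395.69

A: (1 + 0.10285)^7 ≈ 1.98433564, so 700 × 1.98433564 ≈ 1,389.0349.
B: e^(0.05·7) = e^0.35 ≈ 1.41906755, so 700 × 1.41906755 ≈ 993.3473.
Difference ≈ 395.6877 in favor of A.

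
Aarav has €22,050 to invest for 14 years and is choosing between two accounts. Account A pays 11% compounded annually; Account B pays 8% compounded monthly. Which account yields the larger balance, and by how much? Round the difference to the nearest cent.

Account A, by €27,715.91

A: (1 + 0.11)^14 ≈ 4.3104409805, so 22,050 × 4.3104409805 ≈ 95,045.2236.
B: (1 + 0.08/12)^168 ≈ 3.0534838258, so 22,050 × 3.0534838258 ≈ 67,329.3184.
Difference ≈ 27,715.9053 in favor of A.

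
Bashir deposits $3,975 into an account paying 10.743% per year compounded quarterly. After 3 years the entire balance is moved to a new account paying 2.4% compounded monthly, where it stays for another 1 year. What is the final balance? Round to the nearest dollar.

After 3 years at 10.743%: 3,975 × 1.374428505 ≈ 5,463.3533.
Then 1 years at 2.4%: 5,463.3533 × 1.024265768 ≈ 5,595.9258.

$5,596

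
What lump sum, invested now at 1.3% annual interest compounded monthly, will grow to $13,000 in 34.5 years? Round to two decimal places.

Growth factor = (1 + 0.013/12)^414 ≈ 1.5655813706.
P = 13,000/1.5655813706 ≈ 8,303.6246.

$8,303.62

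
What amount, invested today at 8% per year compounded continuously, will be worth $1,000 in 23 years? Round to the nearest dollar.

$159

P = A·e^(−rt) = 1,000·e^(−1.84).
e^(−1.84) ≈ 0.158817426, so P ≈ 158.8174.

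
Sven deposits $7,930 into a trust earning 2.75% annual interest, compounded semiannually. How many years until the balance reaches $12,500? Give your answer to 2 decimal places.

We need (1 + 0.01375)^(2t) = 1.5763, so 2t = ln 1.5763 / ln 1.01375 ≈ 33.3234.
t ≈ 33.3234/2 = 16.6617 years.

16.66 years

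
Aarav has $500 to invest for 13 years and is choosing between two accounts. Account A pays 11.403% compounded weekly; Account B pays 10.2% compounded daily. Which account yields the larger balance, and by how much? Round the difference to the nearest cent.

Account A, by $315.53

Account A growth factor: (1 + 0.11403/52)^676 ≈ 4.396316438; balance ≈ 2,198.1582.
Account B growth factor: (1 + 0.102/365)^4745 ≈ 3.765251874; balance ≈ 1,882.6259.
Account A is larger by 315.5323.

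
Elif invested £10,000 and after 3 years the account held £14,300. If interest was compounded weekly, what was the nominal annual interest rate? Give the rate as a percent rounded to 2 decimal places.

11.94%

(1 + r/52)^156 = 14,300/10,000 = 1.43.
1 + r/52 = 1.43^(1/156) ≈ 1.002295, so r/52 ≈ 0.00229542.
r ≈ 52·0.00229542 = 11.93616%.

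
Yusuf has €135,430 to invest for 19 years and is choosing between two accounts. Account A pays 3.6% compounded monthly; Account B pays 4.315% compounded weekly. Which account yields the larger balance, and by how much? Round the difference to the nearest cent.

A: (1 + 0.003)^228 ≈ 1.97976083577, so 135,430 × 1.97976083577 ≈ 268,119.0100.
B: (1 + 0.04315/52)^988 ≈ 2.26938763128, so 135,430 × 2.26938763128 ≈ 307,343.1669.
Difference ≈ 39,224.1569 in favor of B.

Account B, by €39,224.16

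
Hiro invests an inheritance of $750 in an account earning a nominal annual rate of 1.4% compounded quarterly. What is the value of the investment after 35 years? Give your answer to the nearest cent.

$1,223.19

Periodic rate = 1.4%/4 = 0.0035; periods = 4·35 = 140.
A = 750·(1 + 0.0035)^140 ≈ 750·1.630920363 ≈ 1,223.1903.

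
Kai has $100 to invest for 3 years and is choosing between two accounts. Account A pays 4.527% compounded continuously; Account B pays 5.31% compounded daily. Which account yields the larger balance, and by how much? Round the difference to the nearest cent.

A: e^(0.04527·3) = e^0.13581 ≈ 1.14546423, so 100 × 1.14546423 ≈ 114.5464.
B: (1 + 0.0531/365)^1095 ≈ 1.17267611, so 100 × 1.17267611 ≈ 117.2676.
Difference ≈ 2.7212 in favor of B.

Account B, by $2.72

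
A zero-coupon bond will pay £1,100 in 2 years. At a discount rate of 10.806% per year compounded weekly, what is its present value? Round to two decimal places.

Periodic rate = 10.806%/52 = 0.00207808; 104 periods.
P = 1,100/(1 + 0.10806/52)^104 ≈ 1,100/1.240973005 ≈ 886.4012.

£886.40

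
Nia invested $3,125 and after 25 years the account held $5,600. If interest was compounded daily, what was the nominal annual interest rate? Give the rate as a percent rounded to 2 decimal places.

2.33%

(1 + r/365)^9125 = 5,600/3,125 = 1.792.
1 + r/365 = 1.792^(1/9125) ≈ 1.000064, so r/365 ≈ 0.0000639289.
r ≈ 365·0.0000639289 = 2.33340%.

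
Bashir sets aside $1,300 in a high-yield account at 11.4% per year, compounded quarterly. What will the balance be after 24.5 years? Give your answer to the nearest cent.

$20,415.70

Periodic rate = 11.4%/4 = 0.0285; periods = 4·24.5 = 98.
A = 1,300·(1 + 0.0285)^98 ≈ 1,300·15.704387798 ≈ 20,415.7041.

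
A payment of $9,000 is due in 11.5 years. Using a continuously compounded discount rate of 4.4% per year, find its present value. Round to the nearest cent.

$5,426.12

P = A·e^(−rt) = 9,000·e^(−0.506).
e^(−0.506) ≈ 0.6029023715, so P ≈ 5,426.1213.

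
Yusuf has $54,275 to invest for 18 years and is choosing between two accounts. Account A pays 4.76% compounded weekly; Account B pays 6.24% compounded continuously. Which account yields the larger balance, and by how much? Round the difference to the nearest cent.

Account A growth factor: (1 + 0.0476/52)^936 ≈ 2.35468765566; balance ≈ 127,800.6725.
Account B growth factor: e^(0.0624·18) = e^1.1232 ≈ 3.07467744555; balance ≈ 166,878.1184.
Account B is larger by 39,077.4458.

Account B, by $39,077.45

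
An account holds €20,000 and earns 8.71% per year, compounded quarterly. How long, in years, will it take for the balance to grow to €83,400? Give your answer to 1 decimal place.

16.6 years

We need (1 + 0.021775)^(4t) = 4.17, so 4t = ln 4.17 / ln 1.021775 ≈ 66.2873.
t ≈ 66.2873/4 = 16.5718 years.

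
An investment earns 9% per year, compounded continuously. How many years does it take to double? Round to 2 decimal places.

7.70 years

e^(0.09t) = 2, so 0.09t = ln 2 ≈ 0.69315.
t ≈ 0.69315/0.09 ≈ 7.7016.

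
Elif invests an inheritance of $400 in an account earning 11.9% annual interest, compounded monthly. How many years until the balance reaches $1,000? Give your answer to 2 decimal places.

7.74 years

We need (1 + 0.00991667)^(12t) = 2.5, so 12t = ln 2.5 / ln 1.009917 ≈ 92.8565.
t ≈ 92.8565/12 = 7.7380 years.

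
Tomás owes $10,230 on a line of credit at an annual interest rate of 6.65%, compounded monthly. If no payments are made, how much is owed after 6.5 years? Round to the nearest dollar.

$15,743

Periodic rate = 6.65%/12 = 0.00554167; periods = 12·6.5 = 78.
A = 10,230·(1 + 0.0665/12)^78 ≈ 10,230·1.5388828234 ≈ 15,742.7713.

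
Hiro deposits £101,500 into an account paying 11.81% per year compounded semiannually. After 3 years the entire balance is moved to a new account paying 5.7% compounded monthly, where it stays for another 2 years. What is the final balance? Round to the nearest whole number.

£160,456

After 3 years at 11.81%: 101,500 × 1.41090829684 ≈ 143,207.1921.
Then 2 years at 5.7%: 143,207.1921 × 1.12044967956 ≈ 160,456.4525.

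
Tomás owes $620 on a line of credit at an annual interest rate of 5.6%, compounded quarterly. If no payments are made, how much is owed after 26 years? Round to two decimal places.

$2,632.32

Periodic rate = 5.6%/4 = 0.014; periods = 4·26 = 104.
A = 620·(1 + 0.014)^104 ≈ 620·4.245680604 ≈ 2,632.3220.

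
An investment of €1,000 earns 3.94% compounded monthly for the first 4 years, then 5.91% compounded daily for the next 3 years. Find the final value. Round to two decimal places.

€1,397.42

Phase 1: 1,000·(1 + 0.0394/12)^48 ≈ 1,170.3956.
Phase 2: 1,170.3956·(1 + 0.0591/365)^1095 ≈ 1,397.4197.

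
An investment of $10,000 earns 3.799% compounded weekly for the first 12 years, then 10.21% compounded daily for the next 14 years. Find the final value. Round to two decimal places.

$65,857.86

Phase 1: 10,000·(1 + 0.03799/52)^624 ≈ 15,772.9847.
Phase 2: 15,772.9847·(1 + 0.1021/365)^5110 ≈ 65,857.8587.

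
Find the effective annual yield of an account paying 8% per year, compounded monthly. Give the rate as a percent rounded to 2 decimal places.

EAR = (1 + 8%/12)^12 − 1 = (1 + 0.00666667)^12 − 1.
(1 + 0.00666667)^12 ≈ 1.083, so EAR ≈ 8.29995%.

8.30%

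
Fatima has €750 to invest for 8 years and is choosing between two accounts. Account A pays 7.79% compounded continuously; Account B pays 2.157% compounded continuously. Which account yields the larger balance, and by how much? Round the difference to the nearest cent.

Account A, by €507.41

Account A growth factor: e^(0.0779·8) = e^0.6232 ≈ 1.864886139; balance ≈ 1,398.6646.
Account B growth factor: e^(0.02157·8) = e^0.17256 ≈ 1.18834312; balance ≈ 891.2573.
Account A is larger by 507.4073.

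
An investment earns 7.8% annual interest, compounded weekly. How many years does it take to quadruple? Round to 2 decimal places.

17.79 years

(1 + 0.0015)^(52t) = 4.
52t = ln 4 / ln(1 + 0.0015) ≈ 1.3863/0.00149888 ≈ 924.8892.
t ≈ 17.7863.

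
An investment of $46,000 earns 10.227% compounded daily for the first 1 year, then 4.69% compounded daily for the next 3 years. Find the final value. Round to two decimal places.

After 1 years at 10.227%: 46,000 × 1.1076666383 ≈ 50,952.6654.
Then 3 years at 4.69%: 50,952.6654 × 1.1510688682 ≈ 58,650.0268.

$58,650.03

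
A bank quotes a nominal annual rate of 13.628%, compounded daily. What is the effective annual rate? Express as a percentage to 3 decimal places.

14.597%

EAR = (1 + 13.628%/365)^365 − 1 = (1 + 0.00037337)^365 − 1.
(1 + 0.00037337)^365 ≈ 1.145974, so EAR ≈ 14.59736%.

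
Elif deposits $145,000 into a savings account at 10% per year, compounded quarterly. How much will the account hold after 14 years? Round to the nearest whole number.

$577,969

Growth factor = (1 + 0.025)^56 ≈ 3.98599235992.
A ≈ 145,000 × 3.98599235992 ≈ 577,968.8922.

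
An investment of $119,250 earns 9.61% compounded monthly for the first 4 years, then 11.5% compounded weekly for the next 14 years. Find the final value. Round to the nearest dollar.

$873,330

Phase 1: 119,250·(1 + 0.0961/12)^48 ≈ 174,878.4387.
Phase 2: 174,878.4387·(1 + 0.115/52)^728 ≈ 873,329.9453.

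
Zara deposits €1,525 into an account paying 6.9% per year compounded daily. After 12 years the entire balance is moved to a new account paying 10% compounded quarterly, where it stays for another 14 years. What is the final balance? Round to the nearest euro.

€13,911

Phase 1: 1,525·(1 + 0.069/365)^4380 ≈ 3,490.0503.
Phase 2: 3,490.0503·(1 + 0.025)^56 ≈ 13,911.3139.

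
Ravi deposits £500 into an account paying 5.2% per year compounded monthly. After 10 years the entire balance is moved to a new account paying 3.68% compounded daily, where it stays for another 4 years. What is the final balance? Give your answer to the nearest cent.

Phase 1: 500·(1 + 0.052/12)^120 ≈ 840.0695.
Phase 2: 840.0695·(1 + 0.0368/365)^1460 ≈ 973.2853.

£973.29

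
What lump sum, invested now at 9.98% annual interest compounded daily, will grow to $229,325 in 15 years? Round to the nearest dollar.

$51,334

Periodic rate = 9.98%/365 = 0.000273425; 5475 periods.
P = 229,325/(1 + 0.0998/365)^5475 ≈ 229,325/4.46734994317 ≈ 51,333.5653.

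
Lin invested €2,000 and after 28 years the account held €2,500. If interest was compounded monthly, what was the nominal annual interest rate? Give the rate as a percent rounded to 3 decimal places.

(1 + r/12)^336 = 2,500/2,000 = 1.25.
1 + r/12 = 1.25^(1/336) ≈ 1.000664, so r/12 ≈ 0.000664338.
r ≈ 12·0.000664338 = 0.79721%.

0.797%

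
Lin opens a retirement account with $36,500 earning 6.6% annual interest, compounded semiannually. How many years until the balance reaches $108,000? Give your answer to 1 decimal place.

(1 + 0.033)^(2t) = 108,000/36,500 = 2.9589.
2t·ln(1 + 0.033) = ln(2.9589); 2t = 1.0848/0.0324672 ≈ 33.4128.
t ≈ 16.7064 years.

16.7 years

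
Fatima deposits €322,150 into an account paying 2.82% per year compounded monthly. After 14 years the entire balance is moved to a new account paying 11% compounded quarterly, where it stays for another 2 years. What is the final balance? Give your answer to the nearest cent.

Phase 1: 322,150·(1 + 0.00235)^168 ≈ 477,877.3507.
Phase 2: 477,877.3507·(1 + 0.0275)^8 ≈ 593,705.5267.

€593,705.53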